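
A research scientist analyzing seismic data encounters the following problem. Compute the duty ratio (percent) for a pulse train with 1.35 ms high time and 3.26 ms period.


Duty cycle as a percentage:
DC = (t_on / T) * 100
   = (1.35 / 3.26) * 100
   = 0.41411 * 100
   = 41.41 %

41.41 %


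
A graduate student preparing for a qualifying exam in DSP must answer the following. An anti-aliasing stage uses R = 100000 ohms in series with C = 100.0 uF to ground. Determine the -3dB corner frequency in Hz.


Cutoff frequency of a first-order RC filter:
fc = 1 / (2 * pi * R * C)
C = 100.0 uF = 0.0001 F
fc = 1 / (2 * pi * 100000 * 0.0001)
   = 1 / 62.831853071796
   = 0.015915 Hz

0.015915 Hz


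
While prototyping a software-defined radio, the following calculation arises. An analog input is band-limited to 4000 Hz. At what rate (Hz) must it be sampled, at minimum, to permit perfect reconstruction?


The Nyquist rate is twice the maximum frequency component.
fs_min = 2 * fmax
      = 2 * 4000
      = 8000 Hz

8000


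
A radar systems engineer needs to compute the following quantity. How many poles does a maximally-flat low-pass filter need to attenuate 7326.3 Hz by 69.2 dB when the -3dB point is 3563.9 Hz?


Butterworth filter order formula:
n = log10(10^(A/10) - 1) / (2 * log10(f_stop/f_pass))
10^(69.2/10) - 1 = 8317636.711
f_stop/f_pass = 7326.3 / 3563.9 = 2.0557
n = 11.0558 -> ceil = 12

12


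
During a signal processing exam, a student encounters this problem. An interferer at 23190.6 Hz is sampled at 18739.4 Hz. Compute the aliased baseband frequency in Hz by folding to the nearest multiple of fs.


Compute the nearest integer multiple of fs to the signal:
n = round(23190.6 / 18739.4) = 1
f_alias = |23190.6 - 1 * 18739.4|
        = |23190.6 - 18739.4|
        = 4451.2 Hz

4451.2


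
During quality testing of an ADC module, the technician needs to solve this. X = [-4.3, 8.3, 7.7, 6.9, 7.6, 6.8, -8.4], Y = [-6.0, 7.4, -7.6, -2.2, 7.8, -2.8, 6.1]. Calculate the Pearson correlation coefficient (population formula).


Pearson correlation coefficient (population):
r = cov(X,Y) / (std(X) * std(Y))
Mean X = 3.5143, Mean Y = 0.3857
Cov(X,Y) = -0.99551
Std(X) = 6.351474, Std(Y) = 6.073462
r = -0.0258

-0.0258


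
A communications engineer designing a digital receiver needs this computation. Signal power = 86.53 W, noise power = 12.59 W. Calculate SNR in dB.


SNR in decibels:
SNR = 10 * log10(Ps / Pn)
    = 10 * log10(86.53 / 12.59)
    = 10 * log10(6.8729)
    = 10 * 0.8371
    = 8.37 dB

8.37 dB


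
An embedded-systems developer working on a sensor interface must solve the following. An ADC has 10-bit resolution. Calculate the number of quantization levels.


Number of quantization levels = 2^N
= 2^10
= 1024

1024


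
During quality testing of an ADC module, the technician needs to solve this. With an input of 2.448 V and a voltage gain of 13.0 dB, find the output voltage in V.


Output voltage from dB gain:
V_out = V_in * 10^(gain_dB / 20)
      = 2.448 * 10^(13.0 / 20)
      = 2.448 * 4.466836
      = 10.9348 V

10.9348 V


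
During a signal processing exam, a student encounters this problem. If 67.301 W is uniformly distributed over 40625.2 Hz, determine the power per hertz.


Power spectral density:
PSD = P / BW
    = 67.301 / 40625.2
    = 0.00165663 W/Hz

0.00165663 W/Hz


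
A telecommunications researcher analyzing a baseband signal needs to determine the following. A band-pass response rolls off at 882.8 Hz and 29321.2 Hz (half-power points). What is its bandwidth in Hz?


Bandwidth is the difference of -3dB frequencies:
BW = f_high - f_low
   = 29321.2 - 882.8
   = 28438.4 Hz

28438.4 Hz


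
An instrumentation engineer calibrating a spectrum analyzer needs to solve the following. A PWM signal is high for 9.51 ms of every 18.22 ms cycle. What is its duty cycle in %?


Duty cycle as a percentage:
DC = (t_on / T) * 100
   = (9.51 / 18.22) * 100
   = 0.521954 * 100
   = 52.2 %

52.2 %


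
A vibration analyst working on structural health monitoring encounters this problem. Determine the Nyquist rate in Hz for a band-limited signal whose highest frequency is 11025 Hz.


The Nyquist rate is twice the maximum frequency component.
fs_min = 2 * fmax
      = 2 * 11025
      = 22050 Hz

22050


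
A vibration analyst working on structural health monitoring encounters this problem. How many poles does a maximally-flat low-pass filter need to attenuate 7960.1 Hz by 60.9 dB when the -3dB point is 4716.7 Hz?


Butterworth filter order formula:
n = log10(10^(A/10) - 1) / (2 * log10(f_stop/f_pass))
10^(60.9/10) - 1 = 1230267.7708
f_stop/f_pass = 7960.1 / 4716.7 = 1.6876
n = 13.3976 -> ceil = 14

14


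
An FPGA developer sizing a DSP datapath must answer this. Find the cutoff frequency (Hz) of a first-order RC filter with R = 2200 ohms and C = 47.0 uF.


Cutoff frequency of a first-order RC filter:
fc = 1 / (2 * pi * R * C)
C = 47.0 uF = 4.7e-05 F
fc = 1 / (2 * pi * 2200 * 4.7e-05)
   = 1 / 0.64968136076237
   = 1.539216 Hz

1.539216 Hz


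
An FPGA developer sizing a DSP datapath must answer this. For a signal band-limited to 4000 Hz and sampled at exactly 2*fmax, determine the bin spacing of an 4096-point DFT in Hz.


Step 1 — Nyquist sampling rate:
fs = 2 * fmax = 2 * 4000 = 8000 Hz

Step 2 — DFT bin spacing:
df = fs / N = 8000 / 4096 = 1.9531 Hz

1.9531 Hz


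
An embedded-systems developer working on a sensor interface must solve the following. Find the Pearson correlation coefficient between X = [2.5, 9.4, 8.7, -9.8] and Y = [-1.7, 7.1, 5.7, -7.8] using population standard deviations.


Pearson correlation coefficient (population):
r = cov(X,Y) / (std(X) * std(Y))
Mean X = 2.7, Mean Y = 0.825
Cov(X,Y) = 44.9025
Std(X) = 7.700325, Std(Y) = 5.998073
r = 0.9722

0.9722


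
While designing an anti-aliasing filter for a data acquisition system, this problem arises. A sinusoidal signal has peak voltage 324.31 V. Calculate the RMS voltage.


RMS voltage for a sinusoidal waveform:
V_rms = V_peak / sqrt(2)
      = 324.31 / 1.414214
      = 229.322 V

229.322 V


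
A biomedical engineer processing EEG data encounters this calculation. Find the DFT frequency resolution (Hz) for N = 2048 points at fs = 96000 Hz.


DFT frequency resolution:
df = fs / N
   = 96000 / 2048
   = 46.875 Hz

46.875 Hz


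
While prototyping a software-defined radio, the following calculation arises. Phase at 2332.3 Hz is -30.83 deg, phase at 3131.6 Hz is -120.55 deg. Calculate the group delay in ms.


Group delay from phase difference:
tau = -d(phi)/d(omega)
d(phi) = -89.72 deg = -1.565909 rad
d(omega) = 2*pi*(3131.6 - 2332.3) = 5022.15 rad/s
tau = -(-1.565909) / 5022.15
    = 0.3118 ms

0.3118 ms


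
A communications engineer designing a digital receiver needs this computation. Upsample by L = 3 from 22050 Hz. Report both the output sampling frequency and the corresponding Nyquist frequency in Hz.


Step 1 — output sample rate after interpolation by L:
fs_out = L * fs_in = 3 * 22050 = 66150 Hz

Step 2 — Nyquist frequency of the output stream:
f_Nyq = fs_out / 2 = 66150 / 2 = 33075.0 Hz

fs_out = 66150 Hz; f_Nyquist = 33075.0 Hz


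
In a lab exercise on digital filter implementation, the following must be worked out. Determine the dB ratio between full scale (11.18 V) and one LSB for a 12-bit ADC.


Dynamic range from full-scale to LSB:
V_min = V_max / 2^bits = 11.18 / 2^12
DR = 20 * log10(V_max / V_min)
   = 20 * log10(2^12)
   = 20 * 12 * log10(2)
   = 72.25 dB

72.25 dB


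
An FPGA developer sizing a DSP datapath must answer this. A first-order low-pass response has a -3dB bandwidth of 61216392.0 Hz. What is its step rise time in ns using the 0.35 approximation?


Rise time from bandwidth relationship:
tr = 0.35 / BW
   = 0.35 / 61216392.0
   = 5.717422876e-09 s
   = 5.7174 ns

5.7174 ns


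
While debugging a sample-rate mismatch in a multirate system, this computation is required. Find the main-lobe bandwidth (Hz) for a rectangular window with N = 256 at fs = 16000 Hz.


Main lobe width for a rectangular window:
Width = 2 * fs / N
      = 2 * 16000 / 256
      = 32000 / 256
      = 125.0 Hz

125.0 Hz


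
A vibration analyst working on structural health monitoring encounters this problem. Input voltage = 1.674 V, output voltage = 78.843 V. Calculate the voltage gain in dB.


Voltage gain in dB:
G = 20 * log10(Vout / Vin)
  = 20 * log10(78.843 / 1.674)
  = 20 * log10(47.098566)
  = 20 * 1.673008
  = 33.46 dB

33.46 dB


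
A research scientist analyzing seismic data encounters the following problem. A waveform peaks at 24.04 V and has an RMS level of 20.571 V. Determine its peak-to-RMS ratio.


Crest factor is the ratio of peak to RMS:
CF = V_peak / V_rms
   = 24.04 / 20.571
   = 1.1686

1.1686


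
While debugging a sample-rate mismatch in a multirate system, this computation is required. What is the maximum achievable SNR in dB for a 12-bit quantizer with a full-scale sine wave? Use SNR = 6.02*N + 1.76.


Theoretical SNR for a full-scale sinusoid:
SNR = 6.02 * N + 1.76
    = 6.02 * 12 + 1.76
    = 72.24 + 1.76
    = 74.0 dB

74.0 dB


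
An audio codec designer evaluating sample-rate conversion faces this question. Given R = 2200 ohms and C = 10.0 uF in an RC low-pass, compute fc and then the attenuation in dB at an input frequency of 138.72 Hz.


Step 1 — cutoff frequency:
fc = 1 / (2*pi*R*C)
C = 10.0 uF = 1e-05 F
fc = 1 / (2*pi*2200*1e-05)
   = 7.23432 Hz

Step 2 — magnitude at f = 138.72 Hz:
|H(f)| = 1 / sqrt(1 + (f/fc)^2)
f/fc = 138.72 / 7.23432 = 19.175265
|H| = 1 / sqrt(1 + 367.690788) = 0.0520797
|H|_dB = 20*log10(0.0520797) = -25.67 dB

fc = 7.23432 Hz; |H(138.72 Hz)| = -25.67 dB


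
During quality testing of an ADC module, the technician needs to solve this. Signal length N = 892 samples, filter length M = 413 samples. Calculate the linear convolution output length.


Linear convolution output length:
L = N + M - 1
  = 892 + 413 - 1
  = 1304 samples

1304


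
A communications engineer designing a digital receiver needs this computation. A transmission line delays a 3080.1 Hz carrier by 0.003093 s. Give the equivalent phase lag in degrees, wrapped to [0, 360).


Phase shift from frequency and time delay:
phi = 360 * f * t_delay
    = 360 * 3080.1 * 0.003093
    = 3429.63 degrees
    mod 360 = 189.63 degrees

189.63 degrees


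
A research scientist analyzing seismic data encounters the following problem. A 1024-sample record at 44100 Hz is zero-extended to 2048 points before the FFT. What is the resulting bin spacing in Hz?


Frequency resolution after zero-padding:
N_padded = 1024 * 2 = 2048
df = fs / N_padded
   = 44100 / 2048
   = 21.5332 Hz

21.5332 Hz


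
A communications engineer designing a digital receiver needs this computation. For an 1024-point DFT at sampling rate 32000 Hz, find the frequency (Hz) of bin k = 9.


Frequency of DFT bin k:
f_k = k * fs / N
    = 9 * 32000 / 1024
    = 288000 / 1024
    = 281.25 Hz

281.25 Hz


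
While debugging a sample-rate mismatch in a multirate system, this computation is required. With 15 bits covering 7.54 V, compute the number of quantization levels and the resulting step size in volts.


Step 1 — number of quantization levels:
L = 2^N = 2^15 = 32768

Step 2 — LSB step size:
delta = Vfs / L
      = 7.54 / 32768
      = 0.0002301 V

Levels = 32768; step size = 0.0002301 V


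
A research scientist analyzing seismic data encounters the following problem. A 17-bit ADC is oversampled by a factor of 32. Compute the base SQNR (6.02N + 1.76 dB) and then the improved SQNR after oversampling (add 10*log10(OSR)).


Step 1 — baseline SQNR at Nyquist:
SQNR_base = 6.02*N + 1.76
          = 6.02*17 + 1.76
          = 104.1 dB

Step 2 — oversampling processing gain:
G = 10*log10(OSR) = 10*log10(32) = 15.05 dB

Step 3 — total:
SQNR_total = 104.1 + 15.05 = 119.15 dB

Base SQNR = 104.1 dB; oversampled SQNR = 119.15 dB


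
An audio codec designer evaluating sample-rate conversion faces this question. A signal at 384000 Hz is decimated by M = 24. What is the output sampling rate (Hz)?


Decimation reduces the sample rate:
fs_out = fs_in / M
       = 384000 / 24
       = 16000.0 Hz

16000.0 Hz


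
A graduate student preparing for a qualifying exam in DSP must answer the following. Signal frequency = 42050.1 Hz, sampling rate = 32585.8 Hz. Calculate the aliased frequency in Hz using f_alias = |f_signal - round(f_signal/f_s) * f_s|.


Compute the nearest integer multiple of fs to the signal:
n = round(42050.1 / 32585.8) = 1
f_alias = |42050.1 - 1 * 32585.8|
        = |42050.1 - 32585.8|
        = 9464.3 Hz

9464.3


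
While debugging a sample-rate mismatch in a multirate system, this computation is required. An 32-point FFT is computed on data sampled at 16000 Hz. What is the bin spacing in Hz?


DFT frequency resolution:
df = fs / N
   = 16000 / 32
   = 500.0 Hz

500.0 Hz


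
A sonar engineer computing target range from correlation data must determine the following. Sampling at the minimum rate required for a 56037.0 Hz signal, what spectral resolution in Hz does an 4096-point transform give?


Step 1 — Nyquist sampling rate:
fs = 2 * fmax = 2 * 56037.0 = 112074.0 Hz

Step 2 — DFT bin spacing:
df = fs / N = 112074.0 / 4096 = 27.3618 Hz

27.3618 Hz


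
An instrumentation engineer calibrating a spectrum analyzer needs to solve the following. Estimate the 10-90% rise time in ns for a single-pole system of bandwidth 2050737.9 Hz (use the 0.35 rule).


Rise time from bandwidth relationship:
tr = 0.35 / BW
   = 0.35 / 2050737.9
   = 1.706702743e-07 s
   = 170.6703 ns

170.6703 ns


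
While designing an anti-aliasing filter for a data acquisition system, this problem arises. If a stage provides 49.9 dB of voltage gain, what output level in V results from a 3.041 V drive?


Output voltage from dB gain:
V_out = V_in * 10^(gain_dB / 20)
      = 3.041 * 10^(49.9 / 20)
      = 3.041 * 312.607937
      = 950.6407 V

950.6407 V


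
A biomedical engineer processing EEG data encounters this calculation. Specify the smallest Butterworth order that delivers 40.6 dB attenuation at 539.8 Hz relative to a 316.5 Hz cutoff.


Butterworth filter order formula:
n = log10(10^(A/10) - 1) / (2 * log10(f_stop/f_pass))
10^(40.6/10) - 1 = 11480.5362
f_stop/f_pass = 539.8 / 316.5 = 1.7055
n = 8.7552 -> ceil = 9

9


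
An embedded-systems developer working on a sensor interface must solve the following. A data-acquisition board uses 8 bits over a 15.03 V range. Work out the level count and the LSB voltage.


Step 1 — number of quantization levels:
L = 2^N = 2^8 = 256

Step 2 — LSB step size:
delta = Vfs / L
      = 15.03 / 256
      = 0.05871094 V

Levels = 256; step size = 0.05871094 V


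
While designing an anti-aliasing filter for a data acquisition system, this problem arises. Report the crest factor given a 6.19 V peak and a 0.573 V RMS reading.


Crest factor is the ratio of peak to RMS:
CF = V_peak / V_rms
   = 6.19 / 0.573
   = 10.8028

10.8028


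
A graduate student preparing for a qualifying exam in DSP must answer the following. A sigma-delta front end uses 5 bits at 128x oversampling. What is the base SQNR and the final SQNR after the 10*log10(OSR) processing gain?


Step 1 — baseline SQNR at Nyquist:
SQNR_base = 6.02*N + 1.76
          = 6.02*5 + 1.76
          = 31.86 dB

Step 2 — oversampling processing gain:
G = 10*log10(OSR) = 10*log10(128) = 21.07 dB

Step 3 — total:
SQNR_total = 31.86 + 21.07 = 52.93 dB

Base SQNR = 31.86 dB; oversampled SQNR = 52.93 dB


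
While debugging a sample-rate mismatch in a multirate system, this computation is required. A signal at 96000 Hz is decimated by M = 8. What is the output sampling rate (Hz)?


Decimation reduces the sample rate:
fs_out = fs_in / M
       = 96000 / 8
       = 12000.0 Hz

12000.0 Hz


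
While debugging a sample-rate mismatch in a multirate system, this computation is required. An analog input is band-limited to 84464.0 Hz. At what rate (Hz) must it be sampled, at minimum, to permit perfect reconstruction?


The Nyquist rate is twice the maximum frequency component.
fs_min = 2 * fmax
      = 2 * 84464.0
      = 168928.0 Hz

168928.0


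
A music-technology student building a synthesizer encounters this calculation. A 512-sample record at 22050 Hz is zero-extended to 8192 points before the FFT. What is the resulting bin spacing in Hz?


Frequency resolution after zero-padding:
N_padded = 512 * 16 = 8192
df = fs / N_padded
   = 22050 / 8192
   = 2.6917 Hz

2.6917 Hz


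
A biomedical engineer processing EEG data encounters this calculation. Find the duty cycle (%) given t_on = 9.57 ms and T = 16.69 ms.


Duty cycle as a percentage:
DC = (t_on / T) * 100
   = (9.57 / 16.69) * 100
   = 0.573397 * 100
   = 57.34 %

57.34 %


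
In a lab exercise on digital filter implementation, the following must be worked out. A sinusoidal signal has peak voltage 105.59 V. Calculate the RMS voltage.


RMS voltage for a sinusoidal waveform:
V_rms = V_peak / sqrt(2)
      = 105.59 / 1.414214
      = 74.663 V

74.663 V


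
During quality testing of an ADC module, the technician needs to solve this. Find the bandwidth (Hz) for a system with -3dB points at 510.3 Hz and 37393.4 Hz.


Bandwidth is the difference of -3dB frequencies:
BW = f_high - f_low
   = 37393.4 - 510.3
   = 36883.1 Hz

36883.1 Hz


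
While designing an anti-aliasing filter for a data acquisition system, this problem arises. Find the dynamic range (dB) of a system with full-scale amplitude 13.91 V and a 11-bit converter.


Dynamic range from full-scale to LSB:
V_min = V_max / 2^bits = 13.91 / 2^11
DR = 20 * log10(V_max / V_min)
   = 20 * log10(2^11)
   = 20 * 11 * log10(2)
   = 66.23 dB

66.23 dB


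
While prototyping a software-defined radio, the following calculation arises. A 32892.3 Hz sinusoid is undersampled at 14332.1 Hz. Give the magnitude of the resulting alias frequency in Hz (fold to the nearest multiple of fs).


Compute the nearest integer multiple of fs to the signal:
n = round(32892.3 / 14332.1) = 2
f_alias = |32892.3 - 2 * 14332.1|
        = |32892.3 - 28664.2|
        = 4228.1 Hz

4228.1


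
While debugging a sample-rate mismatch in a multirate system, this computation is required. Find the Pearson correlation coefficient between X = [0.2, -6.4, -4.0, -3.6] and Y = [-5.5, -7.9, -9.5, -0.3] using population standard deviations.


Pearson correlation coefficient (population):
r = cov(X,Y) / (std(X) * std(Y))
Mean X = -3.45, Mean Y = -5.8
Cov(X,Y) = 2.125
Std(X) = 2.363789, Std(Y) = 3.479943
r = 0.2583

0.2583


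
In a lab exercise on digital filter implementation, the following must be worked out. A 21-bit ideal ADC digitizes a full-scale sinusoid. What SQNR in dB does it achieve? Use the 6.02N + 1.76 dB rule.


Theoretical SNR for a full-scale sinusoid:
SNR = 6.02 * N + 1.76
    = 6.02 * 21 + 1.76
    = 126.42 + 1.76
    = 128.18 dB

128.18 dB


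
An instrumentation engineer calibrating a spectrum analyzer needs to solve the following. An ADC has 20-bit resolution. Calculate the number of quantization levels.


Number of quantization levels = 2^N
= 2^20
= 1048576

1048576


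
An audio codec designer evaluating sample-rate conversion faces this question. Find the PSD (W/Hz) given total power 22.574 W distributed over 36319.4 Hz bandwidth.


Power spectral density:
PSD = P / BW
    = 22.574 / 36319.4
    = 0.00062154 W/Hz

0.00062154 W/Hz


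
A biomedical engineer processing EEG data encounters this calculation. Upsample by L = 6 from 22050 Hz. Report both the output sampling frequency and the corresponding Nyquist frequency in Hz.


Step 1 — output sample rate after interpolation by L:
fs_out = L * fs_in = 6 * 22050 = 132300 Hz

Step 2 — Nyquist frequency of the output stream:
f_Nyq = fs_out / 2 = 132300 / 2 = 66150.0 Hz

fs_out = 132300 Hz; f_Nyquist = 66150.0 Hz


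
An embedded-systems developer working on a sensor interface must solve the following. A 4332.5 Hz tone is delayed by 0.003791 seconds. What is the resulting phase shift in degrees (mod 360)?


Phase shift from frequency and time delay:
phi = 360 * f * t_delay
    = 360 * 4332.5 * 0.003791
    = 5912.82 degrees
    mod 360 = 152.82 degrees

152.82 degrees


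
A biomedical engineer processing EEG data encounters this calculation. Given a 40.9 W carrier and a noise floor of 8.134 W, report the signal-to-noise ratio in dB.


SNR in decibels:
SNR = 10 * log10(Ps / Pn)
    = 10 * log10(40.9 / 8.134)
    = 10 * log10(5.0283)
    = 10 * 0.7014
    = 7.01 dB

7.01 dB


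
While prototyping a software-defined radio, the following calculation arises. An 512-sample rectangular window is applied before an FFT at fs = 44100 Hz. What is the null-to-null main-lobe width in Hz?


Main lobe width for a rectangular window:
Width = 2 * fs / N
      = 2 * 44100 / 512
      = 88200 / 512
      = 172.266 Hz

172.266 Hz


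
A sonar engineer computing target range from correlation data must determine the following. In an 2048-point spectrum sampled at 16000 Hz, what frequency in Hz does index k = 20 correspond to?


Frequency of DFT bin k:
f_k = k * fs / N
    = 20 * 16000 / 2048
    = 320000 / 2048
    = 156.25 Hz

156.25 Hz


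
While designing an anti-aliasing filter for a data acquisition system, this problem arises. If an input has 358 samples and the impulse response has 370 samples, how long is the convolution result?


Linear convolution output length:
L = N + M - 1
  = 358 + 370 - 1
  = 727 samples

727


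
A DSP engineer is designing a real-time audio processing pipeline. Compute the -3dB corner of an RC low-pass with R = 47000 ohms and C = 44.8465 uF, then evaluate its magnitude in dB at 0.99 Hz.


Step 1 — cutoff frequency:
fc = 1 / (2*pi*R*C)
C = 44.8465 uF = 4.48465e-05 F
fc = 1 / (2*pi*47000*4.48465e-05)
   = 0.0755081 Hz

Step 2 — magnitude at f = 0.99 Hz:
|H(f)| = 1 / sqrt(1 + (f/fc)^2)
f/fc = 0.99 / 0.0755081 = 13.111176
|H| = 1 / sqrt(1 + 171.902936) = 0.0760499
|H|_dB = 20*log10(0.0760499) = -22.38 dB

fc = 0.0755081 Hz; |H(0.99 Hz)| = -22.38 dB


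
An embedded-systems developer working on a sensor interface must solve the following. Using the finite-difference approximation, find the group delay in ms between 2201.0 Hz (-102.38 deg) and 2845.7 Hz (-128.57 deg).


Group delay from phase difference:
tau = -d(phi)/d(omega)
d(phi) = -26.19 deg = -0.457102 rad
d(omega) = 2*pi*(2845.7 - 2201.0) = 4050.7696 rad/s
tau = -(-0.457102) / 4050.7696
    = 0.1128 ms

0.1128 ms


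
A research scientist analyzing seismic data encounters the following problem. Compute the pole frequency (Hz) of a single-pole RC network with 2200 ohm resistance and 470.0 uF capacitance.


Cutoff frequency of a first-order RC filter:
fc = 1 / (2 * pi * R * C)
C = 470.0 uF = 0.00047 F
fc = 1 / (2 * pi * 2200 * 0.00047)
   = 1 / 6.4968136076237
   = 0.153922 Hz

0.153922 Hz


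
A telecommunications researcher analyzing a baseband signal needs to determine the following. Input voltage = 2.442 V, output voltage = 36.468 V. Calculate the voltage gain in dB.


Voltage gain in dB:
G = 20 * log10(Vout / Vin)
  = 20 * log10(36.468 / 2.442)
  = 20 * log10(14.933661)
  = 20 * 1.174166
  = 23.48 dB

23.48 dB


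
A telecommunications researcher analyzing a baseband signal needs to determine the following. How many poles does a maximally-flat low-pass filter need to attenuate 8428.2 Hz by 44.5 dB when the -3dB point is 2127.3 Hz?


Butterworth filter order formula:
n = log10(10^(A/10) - 1) / (2 * log10(f_stop/f_pass))
10^(44.5/10) - 1 = 28182.8293
f_stop/f_pass = 8428.2 / 2127.3 = 3.9619
n = 3.7213 -> ceil = 4

4


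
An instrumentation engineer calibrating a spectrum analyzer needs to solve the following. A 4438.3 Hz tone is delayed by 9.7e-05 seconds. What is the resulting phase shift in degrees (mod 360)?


Phase shift from frequency and time delay:
phi = 360 * f * t_delay
    = 360 * 4438.3 * 9.7e-05
    = 154.99 degrees
    mod 360 = 154.99 degrees

154.99 degrees


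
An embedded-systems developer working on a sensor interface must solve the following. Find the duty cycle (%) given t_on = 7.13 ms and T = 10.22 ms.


Duty cycle as a percentage:
DC = (t_on / T) * 100
   = (7.13 / 10.22) * 100
   = 0.697652 * 100
   = 69.77 %

69.77 %


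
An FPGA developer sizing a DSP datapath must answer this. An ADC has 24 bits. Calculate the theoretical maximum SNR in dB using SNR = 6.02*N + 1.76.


Theoretical SNR for a full-scale sinusoid:
SNR = 6.02 * N + 1.76
    = 6.02 * 24 + 1.76
    = 144.48 + 1.76
    = 146.24 dB

146.24 dB


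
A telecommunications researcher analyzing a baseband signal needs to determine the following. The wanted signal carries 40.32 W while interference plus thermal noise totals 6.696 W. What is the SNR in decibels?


SNR in decibels:
SNR = 10 * log10(Ps / Pn)
    = 10 * log10(40.32 / 6.696)
    = 10 * log10(6.0215)
    = 10 * 0.7797
    = 7.8 dB

7.8 dB


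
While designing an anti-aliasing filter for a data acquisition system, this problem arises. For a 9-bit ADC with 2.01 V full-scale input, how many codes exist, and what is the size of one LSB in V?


Step 1 — number of quantization levels:
L = 2^N = 2^9 = 512

Step 2 — LSB step size:
delta = Vfs / L
      = 2.01 / 512
      = 0.00392578 V

Levels = 512; step size = 0.00392578 V


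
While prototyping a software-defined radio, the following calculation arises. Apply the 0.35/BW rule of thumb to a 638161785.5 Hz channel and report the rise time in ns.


Rise time from bandwidth relationship:
tr = 0.35 / BW
   = 0.35 / 638161785.5
   = 5.484502644e-10 s
   = 0.5485 ns

0.5485 ns


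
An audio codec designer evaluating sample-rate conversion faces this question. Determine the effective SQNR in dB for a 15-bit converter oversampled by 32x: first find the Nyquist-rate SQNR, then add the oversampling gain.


Step 1 — baseline SQNR at Nyquist:
SQNR_base = 6.02*N + 1.76
          = 6.02*15 + 1.76
          = 92.06 dB

Step 2 — oversampling processing gain:
G = 10*log10(OSR) = 10*log10(32) = 15.05 dB

Step 3 — total:
SQNR_total = 92.06 + 15.05 = 107.11 dB

Base SQNR = 92.06 dB; oversampled SQNR = 107.11 dB


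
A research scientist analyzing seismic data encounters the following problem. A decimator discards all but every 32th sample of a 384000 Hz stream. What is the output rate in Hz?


Decimation reduces the sample rate:
fs_out = fs_in / M
       = 384000 / 32
       = 12000.0 Hz

12000.0 Hz


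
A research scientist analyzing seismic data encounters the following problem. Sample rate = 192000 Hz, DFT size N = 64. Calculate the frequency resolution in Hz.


DFT frequency resolution:
df = fs / N
   = 192000 / 64
   = 3000.0 Hz

3000.0 Hz


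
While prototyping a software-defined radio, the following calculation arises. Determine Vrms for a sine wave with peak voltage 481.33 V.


RMS voltage for a sinusoidal waveform:
V_rms = V_peak / sqrt(2)
      = 481.33 / 1.414214
      = 340.352 V

340.352 V


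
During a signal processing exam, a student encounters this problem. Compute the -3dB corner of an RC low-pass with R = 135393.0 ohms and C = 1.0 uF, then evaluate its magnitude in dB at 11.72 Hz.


Step 1 — cutoff frequency:
fc = 1 / (2*pi*R*C)
C = 1.0 uF = 1e-06 F
fc = 1 / (2*pi*135393.0*1e-06)
   = 1.1755 Hz

Step 2 — magnitude at f = 11.72 Hz:
|H(f)| = 1 / sqrt(1 + (f/fc)^2)
f/fc = 11.72 / 1.1755 = 9.970225
|H| = 1 / sqrt(1 + 99.405387) = 0.0997979
|H|_dB = 20*log10(0.0997979) = -20.02 dB

fc = 1.1755 Hz; |H(11.72 Hz)| = -20.02 dB


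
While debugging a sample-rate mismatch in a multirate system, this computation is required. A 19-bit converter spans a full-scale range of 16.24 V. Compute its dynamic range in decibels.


Dynamic range from full-scale to LSB:
V_min = V_max / 2^bits = 16.24 / 2^19
DR = 20 * log10(V_max / V_min)
   = 20 * log10(2^19)
   = 20 * 19 * log10(2)
   = 114.39 dB

114.39 dB


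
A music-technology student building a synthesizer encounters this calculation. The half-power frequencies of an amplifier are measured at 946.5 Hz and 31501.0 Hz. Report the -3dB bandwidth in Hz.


Bandwidth is the difference of -3dB frequencies:
BW = f_high - f_low
   = 31501.0 - 946.5
   = 30554.5 Hz

30554.5 Hz


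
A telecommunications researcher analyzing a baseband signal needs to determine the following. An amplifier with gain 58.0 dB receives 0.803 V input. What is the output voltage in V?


Output voltage from dB gain:
V_out = V_in * 10^(gain_dB / 20)
      = 0.803 * 10^(58.0 / 20)
      = 0.803 * 794.328235
      = 637.8456 V

637.8456 V


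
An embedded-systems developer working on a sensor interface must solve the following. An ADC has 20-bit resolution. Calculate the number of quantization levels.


Number of quantization levels = 2^N
= 2^20
= 1048576

1048576


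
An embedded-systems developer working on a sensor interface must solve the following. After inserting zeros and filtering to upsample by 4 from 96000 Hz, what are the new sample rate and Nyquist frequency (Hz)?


Step 1 — output sample rate after interpolation by L:
fs_out = L * fs_in = 4 * 96000 = 384000 Hz

Step 2 — Nyquist frequency of the output stream:
f_Nyq = fs_out / 2 = 384000 / 2 = 192000.0 Hz

fs_out = 384000 Hz; f_Nyquist = 192000.0 Hz


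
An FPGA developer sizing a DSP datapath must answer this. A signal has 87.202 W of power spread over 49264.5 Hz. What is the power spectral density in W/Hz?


Power spectral density:
PSD = P / BW
    = 87.202 / 49264.5
    = 0.00177008 W/Hz

0.00177008 W/Hz


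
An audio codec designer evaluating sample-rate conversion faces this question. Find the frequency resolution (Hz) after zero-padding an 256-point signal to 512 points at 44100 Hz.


Frequency resolution after zero-padding:
N_padded = 256 * 2 = 512
df = fs / N_padded
   = 44100 / 512
   = 86.1328 Hz

86.1328 Hz


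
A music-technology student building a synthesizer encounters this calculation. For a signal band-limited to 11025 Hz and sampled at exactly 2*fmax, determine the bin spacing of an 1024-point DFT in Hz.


Step 1 — Nyquist sampling rate:
fs = 2 * fmax = 2 * 11025 = 22050 Hz

Step 2 — DFT bin spacing:
df = fs / N = 22050 / 1024 = 21.5332 Hz

21.5332 Hz


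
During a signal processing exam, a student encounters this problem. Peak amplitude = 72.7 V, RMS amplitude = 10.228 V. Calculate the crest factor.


Crest factor is the ratio of peak to RMS:
CF = V_peak / V_rms
   = 72.7 / 10.228
   = 7.1079

7.1079


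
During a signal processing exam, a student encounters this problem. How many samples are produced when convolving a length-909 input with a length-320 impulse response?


Linear convolution output length:
L = N + M - 1
  = 909 + 320 - 1
  = 1228 samples

1228


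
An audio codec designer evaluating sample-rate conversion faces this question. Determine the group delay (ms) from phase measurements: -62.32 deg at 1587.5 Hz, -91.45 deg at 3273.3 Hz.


Group delay from phase difference:
tau = -d(phi)/d(omega)
d(phi) = -29.13 deg = -0.508414 rad
d(omega) = 2*pi*(3273.3 - 1587.5) = 10592.1938 rad/s
tau = -(-0.508414) / 10592.1938
    = 0.048 ms

0.048 ms


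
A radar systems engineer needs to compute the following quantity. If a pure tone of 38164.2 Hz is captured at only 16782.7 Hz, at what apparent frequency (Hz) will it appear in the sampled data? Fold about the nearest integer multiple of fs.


Compute the nearest integer multiple of fs to the signal:
n = round(38164.2 / 16782.7) = 2
f_alias = |38164.2 - 2 * 16782.7|
        = |38164.2 - 33565.4|
        = 4598.8 Hz

4598.8


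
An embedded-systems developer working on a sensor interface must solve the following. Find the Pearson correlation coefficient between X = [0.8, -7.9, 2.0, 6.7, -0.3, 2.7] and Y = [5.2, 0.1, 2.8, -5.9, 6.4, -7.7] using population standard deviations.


Pearson correlation coefficient (population):
r = cov(X,Y) / (std(X) * std(Y))
Mean X = 0.6667, Mean Y = 0.15
Cov(X,Y) = -8.978333
Std(X) = 4.409334, Std(Y) = 5.320009
r = -0.3827

-0.3827


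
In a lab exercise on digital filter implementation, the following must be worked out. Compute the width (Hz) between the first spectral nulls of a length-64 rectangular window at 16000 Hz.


Main lobe width for a rectangular window:
Width = 2 * fs / N
      = 2 * 16000 / 64
      = 32000 / 64
      = 500.0 Hz

500.0 Hz


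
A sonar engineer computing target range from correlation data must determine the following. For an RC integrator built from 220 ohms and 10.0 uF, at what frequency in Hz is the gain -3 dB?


Cutoff frequency of a first-order RC filter:
fc = 1 / (2 * pi * R * C)
C = 10.0 uF = 1e-05 F
fc = 1 / (2 * pi * 220 * 1e-05)
   = 1 / 0.013823007675795
   = 72.343156 Hz

72.343156 Hz


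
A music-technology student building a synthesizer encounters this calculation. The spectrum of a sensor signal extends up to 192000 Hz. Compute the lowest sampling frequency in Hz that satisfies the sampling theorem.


The Nyquist rate is twice the maximum frequency component.
fs_min = 2 * fmax
      = 2 * 192000
      = 384000 Hz

384000


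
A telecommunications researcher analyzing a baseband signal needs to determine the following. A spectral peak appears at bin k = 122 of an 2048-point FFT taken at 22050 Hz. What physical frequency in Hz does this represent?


Frequency of DFT bin k:
f_k = k * fs / N
    = 122 * 22050 / 2048
    = 2690100 / 2048
    = 1313.525 Hz

1313.525 Hz


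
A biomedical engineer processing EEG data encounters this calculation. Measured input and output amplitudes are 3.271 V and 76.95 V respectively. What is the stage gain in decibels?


Voltage gain in dB:
G = 20 * log10(Vout / Vin)
  = 20 * log10(76.95 / 3.271)
  = 20 * log10(23.524916)
  = 20 * 1.371528
  = 27.43 dB

27.43 dB


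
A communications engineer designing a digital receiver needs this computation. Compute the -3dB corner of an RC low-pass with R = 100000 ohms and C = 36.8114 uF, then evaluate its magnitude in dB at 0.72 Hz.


Step 1 — cutoff frequency:
fc = 1 / (2*pi*R*C)
C = 36.8114 uF = 3.68114e-05 F
fc = 1 / (2*pi*100000*3.68114e-05)
   = 0.0432352 Hz

Step 2 — magnitude at f = 0.72 Hz:
|H(f)| = 1 / sqrt(1 + (f/fc)^2)
f/fc = 0.72 / 0.0432352 = 16.653097
|H| = 1 / sqrt(1 + 277.32564) = 0.0599409
|H|_dB = 20*log10(0.0599409) = -24.45 dB

fc = 0.0432352 Hz; |H(0.72 Hz)| = -24.45 dB


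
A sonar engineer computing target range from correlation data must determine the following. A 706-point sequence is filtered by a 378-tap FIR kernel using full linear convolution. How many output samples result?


Linear convolution output length:
L = N + M - 1
  = 706 + 378 - 1
  = 1083 samples

1083


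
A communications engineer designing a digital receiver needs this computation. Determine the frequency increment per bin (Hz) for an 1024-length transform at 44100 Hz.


DFT frequency resolution:
df = fs / N
   = 44100 / 1024
   = 43.0664 Hz

43.0664 Hz


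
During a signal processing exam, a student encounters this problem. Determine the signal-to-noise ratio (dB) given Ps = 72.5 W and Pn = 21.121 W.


SNR in decibels:
SNR = 10 * log10(Ps / Pn)
    = 10 * log10(72.5 / 21.121)
    = 10 * log10(3.4326)
    = 10 * 0.5356
    = 5.36 dB

5.36 dB


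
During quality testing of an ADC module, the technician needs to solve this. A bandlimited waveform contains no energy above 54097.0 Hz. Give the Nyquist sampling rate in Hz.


The Nyquist rate is twice the maximum frequency component.
fs_min = 2 * fmax
      = 2 * 54097.0
      = 108194.0 Hz

108194.0


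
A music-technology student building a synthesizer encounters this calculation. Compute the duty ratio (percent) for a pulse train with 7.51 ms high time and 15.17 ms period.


Duty cycle as a percentage:
DC = (t_on / T) * 100
   = (7.51 / 15.17) * 100
   = 0.495056 * 100
   = 49.51 %

49.51 %


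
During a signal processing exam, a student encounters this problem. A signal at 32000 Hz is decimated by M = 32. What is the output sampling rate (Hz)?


Decimation reduces the sample rate:
fs_out = fs_in / M
       = 32000 / 32
       = 1000.0 Hz

1000.0 Hz


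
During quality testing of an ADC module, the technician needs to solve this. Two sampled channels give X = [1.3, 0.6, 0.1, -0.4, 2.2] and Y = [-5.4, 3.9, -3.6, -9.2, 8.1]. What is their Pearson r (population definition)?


Pearson correlation coefficient (population):
r = cov(X,Y) / (std(X) * std(Y))
Mean X = 0.76, Mean Y = -1.24
Cov(X,Y) = 4.2344
Std(X) = 0.913455, Std(Y) = 6.322847
r = 0.7331

0.7331


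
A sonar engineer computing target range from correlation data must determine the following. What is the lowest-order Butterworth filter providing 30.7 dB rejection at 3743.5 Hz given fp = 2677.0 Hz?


Butterworth filter order formula:
n = log10(10^(A/10) - 1) / (2 * log10(f_stop/f_pass))
10^(30.7/10) - 1 = 1173.8976
f_stop/f_pass = 3743.5 / 2677.0 = 1.3984
n = 10.5392 -> ceil = 11

11


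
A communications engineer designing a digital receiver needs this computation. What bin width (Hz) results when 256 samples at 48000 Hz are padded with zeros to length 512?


Frequency resolution after zero-padding:
N_padded = 256 * 2 = 512
df = fs / N_padded
   = 48000 / 512
   = 93.75 Hz

93.75 Hz


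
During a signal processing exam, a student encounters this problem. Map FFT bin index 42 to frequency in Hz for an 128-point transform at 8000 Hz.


Frequency of DFT bin k:
f_k = k * fs / N
    = 42 * 8000 / 128
    = 336000 / 128
    = 2625.0 Hz

2625.0 Hz


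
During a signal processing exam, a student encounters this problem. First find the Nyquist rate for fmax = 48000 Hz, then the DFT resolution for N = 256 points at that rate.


Step 1 — Nyquist sampling rate:
fs = 2 * fmax = 2 * 48000 = 96000 Hz

Step 2 — DFT bin spacing:
df = fs / N = 96000 / 256 = 375.0 Hz

375.0 Hz


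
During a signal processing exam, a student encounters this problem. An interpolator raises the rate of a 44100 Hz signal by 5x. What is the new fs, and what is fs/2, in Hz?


Step 1 — output sample rate after interpolation by L:
fs_out = L * fs_in = 5 * 44100 = 220500 Hz

Step 2 — Nyquist frequency of the output stream:
f_Nyq = fs_out / 2 = 220500 / 2 = 110250.0 Hz

fs_out = 220500 Hz; f_Nyquist = 110250.0 Hz


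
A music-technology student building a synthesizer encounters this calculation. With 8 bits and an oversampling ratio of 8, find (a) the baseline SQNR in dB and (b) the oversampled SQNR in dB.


Step 1 — baseline SQNR at Nyquist:
SQNR_base = 6.02*N + 1.76
          = 6.02*8 + 1.76
          = 49.92 dB

Step 2 — oversampling processing gain:
G = 10*log10(OSR) = 10*log10(8) = 9.03 dB

Step 3 — total:
SQNR_total = 49.92 + 9.03 = 58.95 dB

Base SQNR = 49.92 dB; oversampled SQNR = 58.95 dB


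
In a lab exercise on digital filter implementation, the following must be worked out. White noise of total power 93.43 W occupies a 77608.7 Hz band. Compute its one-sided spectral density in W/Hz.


Power spectral density:
PSD = P / BW
    = 93.43 / 77608.7
    = 0.00120386 W/Hz

0.00120386 W/Hz


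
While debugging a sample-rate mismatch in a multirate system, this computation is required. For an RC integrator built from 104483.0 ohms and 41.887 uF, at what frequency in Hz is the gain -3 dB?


Cutoff frequency of a first-order RC filter:
fc = 1 / (2 * pi * R * C)
C = 41.887 uF = 4.1887e-05 F
fc = 1 / (2 * pi * 104483.0 * 4.1887e-05)
   = 1 / 27.498231195201
   = 0.036366 Hz

0.036366 Hz


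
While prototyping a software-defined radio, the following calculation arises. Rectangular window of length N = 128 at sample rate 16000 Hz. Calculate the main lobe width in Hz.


Main lobe width for a rectangular window:
Width = 2 * fs / N
      = 2 * 16000 / 128
      = 32000 / 128
      = 250.0 Hz

250.0 Hz
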